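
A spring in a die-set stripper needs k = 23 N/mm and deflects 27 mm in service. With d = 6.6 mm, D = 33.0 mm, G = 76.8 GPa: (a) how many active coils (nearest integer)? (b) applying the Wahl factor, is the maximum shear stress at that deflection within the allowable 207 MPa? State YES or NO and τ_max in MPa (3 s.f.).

(a) 22 coils; (b) NO, τ_max = 238 MPa

N_a = Gd⁴/(8D³k) = (76.8×10³)(6.6⁴)/(8·33.0³·23) = 22.04 → N_a = 22
Actual rate k = Gd⁴/(8D³·22) = 23.04 N/mm
Working load F = kδ = 23.04·27 = 622.08 N
C = 33.0/6.6 = 5.0000; K_W = (4C−1)/(4C−4)+0.615/C = 1.3105
τ_max = K_W·8FD/(πd³) = 1.3105·181.83 = 238.29 MPa
τ_max > 207 MPa → exceeds allowable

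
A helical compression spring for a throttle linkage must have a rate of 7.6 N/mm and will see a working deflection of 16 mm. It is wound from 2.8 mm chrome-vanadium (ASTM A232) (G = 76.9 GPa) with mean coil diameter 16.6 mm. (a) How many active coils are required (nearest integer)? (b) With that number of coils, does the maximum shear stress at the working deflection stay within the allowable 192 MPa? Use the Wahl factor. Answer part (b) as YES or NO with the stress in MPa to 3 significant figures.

(a) 17 coils; (b) NO, τ_max = 294 MPa

N_a = Gd⁴/(8D³k) = (76.9×10³)(2.8⁴)/(8·16.6³·7.6) = 17 → N_a = 17
Actual rate k = Gd⁴/(8D³·17) = 7.5979 N/mm
Working load F = kδ = 7.5979·16 = 121.57 N
C = 16.6/2.8 = 5.9286; K_W = (4C−1)/(4C−4)+0.615/C = 1.2559
τ_max = K_W·8FD/(πd³) = 1.2559·234.09 = 294 MPa
τ_max > 192 MPa → exceeds allowable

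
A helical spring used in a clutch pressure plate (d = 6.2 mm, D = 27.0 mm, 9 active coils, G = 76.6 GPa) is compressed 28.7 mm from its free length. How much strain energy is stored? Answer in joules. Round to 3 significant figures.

k = Gd⁴/(8D³N_a) = (76.6×10³)(6.2⁴)/(8·27.0³·9) = 79.868 N/mm
U = ½kδ² = 0.5 × 79.868 × 28.7² = 32893 N·mm = 32.893 J

32.9 J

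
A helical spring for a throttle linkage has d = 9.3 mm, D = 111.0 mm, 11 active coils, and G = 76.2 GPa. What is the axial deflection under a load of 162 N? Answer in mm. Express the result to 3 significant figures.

k = Gd⁴/(8D³N_a) = (76.2×10³)(9.3⁴)/(8·111.0³·11) = 4.7363 N/mm
δ = F/k = 162 / 4.7363 = 34.204 mm

34.2 mm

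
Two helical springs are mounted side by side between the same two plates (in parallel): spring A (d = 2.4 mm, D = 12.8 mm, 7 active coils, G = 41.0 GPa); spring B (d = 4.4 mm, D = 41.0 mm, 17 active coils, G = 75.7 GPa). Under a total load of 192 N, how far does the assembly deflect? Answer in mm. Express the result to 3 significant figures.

13.1 mm

k_A = Gd⁴/(8D³N_a) = (41.0×10³)(2.4⁴)/(8·12.8³·7) = 11.583 N/mm
k_B = Gd⁴/(8D³N_a) = (75.7×10³)(4.4⁴)/(8·41.0³·17) = 3.027 N/mm
Parallel: k_eq = 11.583 + 3.027 = 14.61 N/mm
δ = F/k_eq = 192/14.61 = 13.142 mm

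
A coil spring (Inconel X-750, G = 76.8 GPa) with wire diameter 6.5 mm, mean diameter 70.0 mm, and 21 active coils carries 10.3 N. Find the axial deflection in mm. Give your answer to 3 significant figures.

k = Gd⁴/(8D³N_a) = (76.8×10³)(6.5⁴)/(8·70.0³·21) = 2.3791 N/mm
δ = F/k = 10.3 / 2.3791 = 4.3294 mm

4.33 mm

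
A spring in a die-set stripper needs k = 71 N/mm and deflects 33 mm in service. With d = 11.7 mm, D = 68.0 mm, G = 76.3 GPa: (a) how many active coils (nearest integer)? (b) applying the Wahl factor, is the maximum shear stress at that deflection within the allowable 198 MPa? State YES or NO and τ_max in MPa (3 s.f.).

(a) 8 coils; (b) NO, τ_max = 320 MPa

N_a = Gd⁴/(8D³k) = (76.3×10³)(11.7⁴)/(8·68.0³·71) = 8.006 → N_a = 8
Actual rate k = Gd⁴/(8D³·8) = 71.05 N/mm
Working load F = kδ = 71.05·33 = 2344.6 N
C = 68.0/11.7 = 5.8120; K_W = (4C−1)/(4C−4)+0.615/C = 1.2617
τ_max = K_W·8FD/(πd³) = 1.2617·253.49 = 319.83 MPa
τ_max > 198 MPa → exceeds allowable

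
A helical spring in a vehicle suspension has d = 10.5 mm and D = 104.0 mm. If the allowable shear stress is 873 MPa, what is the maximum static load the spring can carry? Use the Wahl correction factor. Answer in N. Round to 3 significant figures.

3330 N

C = D/d = 104.0/10.5 = 9.9048
K_W = (4C−1)/(4C−4) + 0.615/C = 38.619/35.619 + 0.0621 = 1.1463
τ_max = K·8FD/(πd³) → F_max = τ_allow·πd³/(8DK)
F_max = 873·π·10.5³/(8·104.0·1.1463) = 3.1749e+06/953.73 = 3328.9 N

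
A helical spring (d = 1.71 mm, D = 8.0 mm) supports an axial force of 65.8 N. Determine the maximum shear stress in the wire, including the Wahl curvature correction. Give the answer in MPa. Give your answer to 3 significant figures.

358 MPa

Spring index C = D/d = 8.0/1.71 = 4.6784
K_W = (4C−1)/(4C−4) + 0.615/C = 17.713/14.713 + 0.1315 = 1.3354
τ₀ = 8FD/(πd³) = 8·65.8·8.0/(π·1.71³) = 4211.2/15.709 = 268.08 MPa
τ_max = K·τ₀ = 1.3354 × 268.08 = 357.98 MPa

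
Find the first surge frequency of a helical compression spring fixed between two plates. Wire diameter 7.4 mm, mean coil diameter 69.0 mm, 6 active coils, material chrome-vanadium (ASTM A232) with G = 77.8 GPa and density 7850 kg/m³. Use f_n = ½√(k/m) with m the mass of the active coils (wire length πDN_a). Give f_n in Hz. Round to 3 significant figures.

91.8 Hz

k = Gd⁴/(8D³N_a) = (77.8×10³)(7.4⁴)/(8·69.0³·6) = 14.795 N/mm = 14795 N/m
Wire length L = πDN_a = π·69.0·6 = 1300.6 mm
m = ρ·(πd²/4)·L = 7850 × 43.008×10⁻⁶ m² × 1.3006 m = 0.43911 kg
f_n = ½√(k/m) = 0.5·√(14795/0.43911) = 0.5·√(33693) = 91.779 Hz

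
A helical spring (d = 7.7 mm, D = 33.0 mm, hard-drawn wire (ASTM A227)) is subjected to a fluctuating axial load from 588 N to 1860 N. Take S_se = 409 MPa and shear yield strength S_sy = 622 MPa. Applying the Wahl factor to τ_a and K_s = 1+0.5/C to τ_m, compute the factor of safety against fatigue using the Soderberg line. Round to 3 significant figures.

1.25

C = D/d = 33.0/7.7 = 4.2857; K_W = (4C−1)/(4C−4)+0.615/C = 1.3718; K_s = 1+0.5/C = 1.1167
F_a = (F_max−F_min)/2 = 636 N; F_m = (F_max+F_min)/2 = 1224 N
τ_a = K_W·8F_aD/(πd³) = 1.3718 × 117.07 = 160.59 MPa
τ_m = K_s·8F_mD/(πd³) = 1.1167 × 225.3 = 251.59 MPa
Soderberg: 1/n_f = τ_a/S_se + τ_m/S_sy = 160.59/409 + 251.59/622 = 0.39264 + 0.40448 = 0.79712
n_f = 1/0.79712 = 1.255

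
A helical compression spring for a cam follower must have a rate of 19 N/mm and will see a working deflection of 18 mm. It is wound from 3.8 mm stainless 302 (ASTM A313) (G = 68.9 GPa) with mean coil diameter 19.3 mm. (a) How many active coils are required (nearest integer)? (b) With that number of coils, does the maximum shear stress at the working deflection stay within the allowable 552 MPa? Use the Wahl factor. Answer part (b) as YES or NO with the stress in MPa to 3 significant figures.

N_a = Gd⁴/(8D³k) = (68.9×10³)(3.8⁴)/(8·19.3³·19) = 13.15 → N_a = 13
Actual rate k = Gd⁴/(8D³·13) = 19.215 N/mm
Working load F = kδ = 19.215·18 = 345.88 N
C = 19.3/3.8 = 5.0789; K_W = (4C−1)/(4C−4)+0.615/C = 1.3050
τ_max = K_W·8FD/(πd³) = 1.3050·309.79 = 404.26 MPa
τ_max ≤ 552 MPa → acceptable

(a) 13 coils; (b) YES, τ_max = 404 MPa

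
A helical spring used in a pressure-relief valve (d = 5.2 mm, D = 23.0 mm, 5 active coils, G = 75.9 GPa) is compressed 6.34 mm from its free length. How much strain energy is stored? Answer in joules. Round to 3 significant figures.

2.29 J

k = Gd⁴/(8D³N_a) = (75.9×10³)(5.2⁴)/(8·23.0³·5) = 114.03 N/mm
U = ½kδ² = 0.5 × 114.03 × 6.34² = 2291.7 N·mm = 2.2917 J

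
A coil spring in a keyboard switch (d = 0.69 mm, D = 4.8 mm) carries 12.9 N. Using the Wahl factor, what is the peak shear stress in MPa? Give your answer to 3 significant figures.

Spring index C = D/d = 4.8/0.69 = 6.9565
K_W = (4C−1)/(4C−4) + 0.615/C = 26.826/23.826 + 0.0884 = 1.2143
τ₀ = 8FD/(πd³) = 8·12.9·4.8/(π·0.69³) = 495.36/1.032 = 479.98 MPa
τ_max = K·τ₀ = 1.2143 × 479.98 = 582.85 MPa

583 MPa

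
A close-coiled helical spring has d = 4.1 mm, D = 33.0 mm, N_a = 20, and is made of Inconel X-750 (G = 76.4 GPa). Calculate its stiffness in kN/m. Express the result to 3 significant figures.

k = Gd⁴/(8D³N_a) = (76.4×10³ × 4.1⁴) / (8 × 33.0³ × 20)
  = 2.15888e+07 / 5.74992e+06 = 3.7546 N/mm

3.75 kN/m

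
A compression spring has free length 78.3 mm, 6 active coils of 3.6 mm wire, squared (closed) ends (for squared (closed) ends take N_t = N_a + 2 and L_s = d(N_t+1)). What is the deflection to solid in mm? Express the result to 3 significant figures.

45.9 mm

N_t = 8; L_s = 3.6·9 = 32.4 mm
δ_solid = L₀ − L_s = 78.3 − 32.4 = 45.9 mm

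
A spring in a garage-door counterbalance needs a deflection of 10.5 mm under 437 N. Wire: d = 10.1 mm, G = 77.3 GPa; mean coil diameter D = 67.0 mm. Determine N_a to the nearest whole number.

8

Required rate k = F/δ = 437/10.5 = 41.619 N/mm
N_a = Gd⁴/(8D³k) = (77.3×10³ × 10.1⁴)/(8 × 67.0³ × 41.619)
    = 8.04387e+08 / 1.0014e+08 = 8.033 → 8 coils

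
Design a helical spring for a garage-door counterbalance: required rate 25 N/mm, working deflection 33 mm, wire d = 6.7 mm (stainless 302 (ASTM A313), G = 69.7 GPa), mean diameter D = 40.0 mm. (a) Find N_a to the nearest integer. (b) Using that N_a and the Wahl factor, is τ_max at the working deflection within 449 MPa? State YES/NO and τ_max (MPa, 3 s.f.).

(a) 11 coils; (b) YES, τ_max = 349 MPa

N_a = Gd⁴/(8D³k) = (69.7×10³)(6.7⁴)/(8·40.0³·25) = 10.97 → N_a = 11
Actual rate k = Gd⁴/(8D³·11) = 24.938 N/mm
Working load F = kδ = 24.938·33 = 822.97 N
C = 40.0/6.7 = 5.9701; K_W = (4C−1)/(4C−4)+0.615/C = 1.2539
τ_max = K_W·8FD/(πd³) = 1.2539·278.71 = 349.48 MPa
τ_max ≤ 449 MPa → acceptable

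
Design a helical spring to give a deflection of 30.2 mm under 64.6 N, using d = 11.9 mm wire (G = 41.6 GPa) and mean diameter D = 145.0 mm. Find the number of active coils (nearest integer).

Required rate k = F/δ = 64.6/30.2 = 2.1391 N/mm
N_a = Gd⁴/(8D³k) = (41.6×10³ × 11.9⁴)/(8 × 145.0³ × 2.1391)
    = 8.34221e+08 / 5.21698e+07 = 15.99 → 16 coils

16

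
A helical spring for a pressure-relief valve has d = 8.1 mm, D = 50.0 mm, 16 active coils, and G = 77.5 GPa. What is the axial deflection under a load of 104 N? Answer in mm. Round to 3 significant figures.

4.99 mm

k = Gd⁴/(8D³N_a) = (77.5×10³)(8.1⁴)/(8·50.0³·16) = 20.851 N/mm
δ = F/k = 104 / 20.851 = 4.9878 mm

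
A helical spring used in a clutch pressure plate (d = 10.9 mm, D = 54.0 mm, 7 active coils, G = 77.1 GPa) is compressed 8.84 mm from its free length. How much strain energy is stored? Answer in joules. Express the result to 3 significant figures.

4.82 J

k = Gd⁴/(8D³N_a) = (77.1×10³)(10.9⁴)/(8·54.0³·7) = 123.42 N/mm
U = ½kδ² = 0.5 × 123.42 × 8.84² = 4822.4 N·mm = 4.8224 J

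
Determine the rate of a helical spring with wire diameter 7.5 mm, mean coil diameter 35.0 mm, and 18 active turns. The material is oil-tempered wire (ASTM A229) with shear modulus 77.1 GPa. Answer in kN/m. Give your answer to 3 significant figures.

k = Gd⁴/(8D³N_a) = (77.1×10³ × 7.5⁴) / (8 × 35.0³ × 18)
  = 2.43949e+08 / 6.174e+06 = 39.512 N/mm

39.5 kN/m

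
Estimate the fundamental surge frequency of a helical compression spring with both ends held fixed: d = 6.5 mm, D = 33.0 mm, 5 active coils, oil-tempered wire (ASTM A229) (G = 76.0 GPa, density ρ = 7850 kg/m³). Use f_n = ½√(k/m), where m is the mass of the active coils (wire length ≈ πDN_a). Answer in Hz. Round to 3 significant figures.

k = Gd⁴/(8D³N_a) = (76.0×10³)(6.5⁴)/(8·33.0³·5) = 94.377 N/mm = 94377 N/m
Wire length L = πDN_a = π·33.0·5 = 518.36 mm
m = ρ·(πd²/4)·L = 7850 × 33.183×10⁻⁶ m² × 0.51836 m = 0.13503 kg
f_n = ½√(k/m) = 0.5·√(94377/0.13503) = 0.5·√(6.9895e+05) = 418.02 Hz

418 Hz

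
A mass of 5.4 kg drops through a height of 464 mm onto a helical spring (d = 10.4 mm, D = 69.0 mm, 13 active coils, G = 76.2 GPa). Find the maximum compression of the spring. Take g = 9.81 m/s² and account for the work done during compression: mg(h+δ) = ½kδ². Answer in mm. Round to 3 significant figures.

45.5 mm

k = Gd⁴/(8D³N_a) = (76.2×10³)(10.4⁴)/(8·69.0³·13) = 26.092 N/mm
W = mg = 5.4 × 9.81 = 52.974 N
½kδ² − Wδ − Wh = 0 → δ = (W + √(W² + 2kWh))/k
δ = (52.974 + √(2806.2 + 1.28268e+06))/26.092 = (52.974 + 1133.8)/26.092 = 45.484 mm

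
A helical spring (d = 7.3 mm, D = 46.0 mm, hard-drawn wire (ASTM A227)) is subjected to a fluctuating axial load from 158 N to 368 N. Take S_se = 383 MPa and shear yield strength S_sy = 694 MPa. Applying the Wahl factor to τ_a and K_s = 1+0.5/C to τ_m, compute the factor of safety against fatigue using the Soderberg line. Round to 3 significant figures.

C = D/d = 46.0/7.3 = 6.3014; K_W = (4C−1)/(4C−4)+0.615/C = 1.2391; K_s = 1+0.5/C = 1.0793
F_a = (F_max−F_min)/2 = 105 N; F_m = (F_max+F_min)/2 = 263 N
τ_a = K_W·8F_aD/(πd³) = 1.2391 × 31.617 = 39.176 MPa
τ_m = K_s·8F_mD/(πd³) = 1.0793 × 79.193 = 85.476 MPa
Soderberg: 1/n_f = τ_a/S_se + τ_m/S_sy = 39.176/383 + 85.476/694 = 0.10229 + 0.12316 = 0.22545
n_f = 1/0.22545 = 4.436

4.44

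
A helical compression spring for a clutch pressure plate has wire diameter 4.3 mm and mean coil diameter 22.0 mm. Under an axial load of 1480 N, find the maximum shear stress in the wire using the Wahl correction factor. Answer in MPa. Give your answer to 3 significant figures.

Spring index C = D/d = 22.0/4.3 = 5.1163
K_W = (4C−1)/(4C−4) + 0.615/C = 19.465/16.465 + 0.1202 = 1.3024
τ₀ = 8FD/(πd³) = 8·1480·22.0/(π·4.3³) = 260480/249.78 = 1042.8 MPa
τ_max = K·τ₀ = 1.3024 × 1042.8 = 1358.2 MPa

1360 MPa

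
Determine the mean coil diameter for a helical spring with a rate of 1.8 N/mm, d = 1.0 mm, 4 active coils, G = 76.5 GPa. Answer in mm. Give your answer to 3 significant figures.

11.0 mm

D = (Gd⁴/(8N_a·k))^(1/3) = (76.5×10³·1.0⁴/(8·4·1.8))^(1/3)
  = (1328.12)^(1/3) = 10.9921 mm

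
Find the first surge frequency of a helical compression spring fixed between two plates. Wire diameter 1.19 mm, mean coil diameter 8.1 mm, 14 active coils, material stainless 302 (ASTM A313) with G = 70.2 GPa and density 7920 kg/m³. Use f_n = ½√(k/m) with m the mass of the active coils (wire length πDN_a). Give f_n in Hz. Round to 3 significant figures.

434 Hz

k = Gd⁴/(8D³N_a) = (70.2×10³)(1.19⁴)/(8·8.1³·14) = 2.3651 N/mm = 2365.1 N/m
Wire length L = πDN_a = π·8.1·14 = 356.26 mm
m = ρ·(πd²/4)·L = 7920 × 1.1122×10⁻⁶ m² × 0.35626 m = 0.0031381 kg
f_n = ½√(k/m) = 0.5·√(2365.1/0.0031381) = 0.5·√(7.5367e+05) = 434.07 Hz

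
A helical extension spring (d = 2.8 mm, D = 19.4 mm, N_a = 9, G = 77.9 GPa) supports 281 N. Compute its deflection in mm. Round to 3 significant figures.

30.9 mm

k = Gd⁴/(8D³N_a) = (77.9×10³)(2.8⁴)/(8·19.4³·9) = 9.1082 N/mm
δ = F/k = 281 / 9.1082 = 30.851 mm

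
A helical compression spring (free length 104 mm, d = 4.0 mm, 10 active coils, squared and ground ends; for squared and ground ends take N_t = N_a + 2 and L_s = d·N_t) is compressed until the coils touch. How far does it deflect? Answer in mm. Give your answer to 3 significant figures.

N_t = 12; L_s = 4.0·12 = 48 mm
δ_solid = L₀ − L_s = 104 − 48 = 56 mm

56.0 mm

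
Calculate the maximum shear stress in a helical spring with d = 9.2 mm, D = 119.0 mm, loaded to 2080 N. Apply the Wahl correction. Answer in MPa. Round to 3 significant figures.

899 MPa

Spring index C = D/d = 119.0/9.2 = 12.9348
K_W = (4C−1)/(4C−4) + 0.615/C = 50.739/47.739 + 0.0475 = 1.1104
τ₀ = 8FD/(πd³) = 8·2080·119.0/(π·9.2³) = 1.98016e+06/2446.3 = 809.44 MPa
τ_max = K·τ₀ = 1.1104 × 809.44 = 898.8 MPa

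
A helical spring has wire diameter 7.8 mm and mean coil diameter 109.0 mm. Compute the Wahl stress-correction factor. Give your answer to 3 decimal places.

1.102

C = D/d = 109.0/7.8 = 13.9744
K_W = (4C−1)/(4C−4) + 0.615/C = 54.897/51.897 + 0.0440 = 1.1018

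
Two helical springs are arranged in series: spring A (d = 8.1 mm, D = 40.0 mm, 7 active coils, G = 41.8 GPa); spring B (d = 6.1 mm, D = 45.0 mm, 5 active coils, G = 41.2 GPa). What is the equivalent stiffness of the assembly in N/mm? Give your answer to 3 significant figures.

k_A = Gd⁴/(8D³N_a) = (41.8×10³)(8.1⁴)/(8·40.0³·7) = 50.205 N/mm
k_B = Gd⁴/(8D³N_a) = (41.2×10³)(6.1⁴)/(8·45.0³·5) = 15.65 N/mm
Series: 1/k_eq = 1/50.205 + 1/15.65 = 0.083815; k_eq = 11.931 N/mm

11.9 N/mm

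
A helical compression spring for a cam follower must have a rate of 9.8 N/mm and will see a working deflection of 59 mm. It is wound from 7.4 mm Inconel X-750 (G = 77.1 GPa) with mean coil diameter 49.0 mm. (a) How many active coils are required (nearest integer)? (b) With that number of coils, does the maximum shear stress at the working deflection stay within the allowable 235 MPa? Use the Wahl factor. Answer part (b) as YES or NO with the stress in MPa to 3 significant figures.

N_a = Gd⁴/(8D³k) = (77.1×10³)(7.4⁴)/(8·49.0³·9.8) = 25.07 → N_a = 25
Actual rate k = Gd⁴/(8D³·25) = 9.8257 N/mm
Working load F = kδ = 9.8257·59 = 579.72 N
C = 49.0/7.4 = 6.6216; K_W = (4C−1)/(4C−4)+0.615/C = 1.2263
τ_max = K_W·8FD/(πd³) = 1.2263·178.51 = 218.9 MPa
τ_max ≤ 235 MPa → acceptable

(a) 25 coils; (b) YES, τ_max = 219 MPa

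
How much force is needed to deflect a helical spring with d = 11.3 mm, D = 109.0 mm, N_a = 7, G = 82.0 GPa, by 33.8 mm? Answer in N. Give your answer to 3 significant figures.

k = Gd⁴/(8D³N_a) = (82.0×10³)(11.3⁴)/(8·109.0³·7) = 18.436 N/mm
F = k·δ = 18.436 × 33.8 = 623.13 N

623 N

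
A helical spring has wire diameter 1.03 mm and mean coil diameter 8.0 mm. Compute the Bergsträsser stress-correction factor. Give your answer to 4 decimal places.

C = D/d = 8.0/1.03 = 7.7670
K_B = (4C+2)/(4C−3) = 33.068/28.068 = 1.1781

1.1781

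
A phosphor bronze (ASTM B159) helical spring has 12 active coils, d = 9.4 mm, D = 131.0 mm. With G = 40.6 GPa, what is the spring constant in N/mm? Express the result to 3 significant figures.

k = Gd⁴/(8D³N_a) = (40.6×10³ × 9.4⁴) / (8 × 131.0³ × 12)
  = 3.16984e+08 / 2.15817e+08 = 1.4688 N/mm

1.47 N/mm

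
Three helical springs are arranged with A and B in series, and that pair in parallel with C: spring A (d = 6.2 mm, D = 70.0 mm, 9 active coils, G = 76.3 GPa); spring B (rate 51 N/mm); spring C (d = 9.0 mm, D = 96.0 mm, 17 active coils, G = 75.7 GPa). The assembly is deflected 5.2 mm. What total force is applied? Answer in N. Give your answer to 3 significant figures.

k_A = Gd⁴/(8D³N_a) = (76.3×10³)(6.2⁴)/(8·70.0³·9) = 4.5653 N/mm
k_C = Gd⁴/(8D³N_a) = (75.7×10³)(9.0⁴)/(8·96.0³·17) = 4.1277 N/mm
Springs A,B series: k_AB = 1/(1/4.5653+1/51) = 4.1902 N/mm; parallel with C: k_eq = 4.1902+4.1277 = 8.3179 N/mm
F = k_eq·δ = 8.3179·5.2 = 43.253 N

43.3 N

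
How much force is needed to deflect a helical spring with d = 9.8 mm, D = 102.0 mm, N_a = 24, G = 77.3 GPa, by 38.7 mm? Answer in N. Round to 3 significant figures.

135 N

k = Gd⁴/(8D³N_a) = (77.3×10³)(9.8⁴)/(8·102.0³·24) = 3.4993 N/mm
F = k·δ = 3.4993 × 38.7 = 135.42 N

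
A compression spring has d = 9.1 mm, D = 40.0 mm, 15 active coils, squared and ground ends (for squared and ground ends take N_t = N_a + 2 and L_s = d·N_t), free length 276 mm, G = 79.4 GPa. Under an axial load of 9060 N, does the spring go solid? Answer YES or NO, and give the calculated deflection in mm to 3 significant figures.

YES, δ = 128 mm

k = Gd⁴/(8D³N_a) = (79.4×10³)(9.1⁴)/(8·40.0³·15) = 70.897 N/mm
N_t = 17; L_s = 9.1·17 = 154.7 mm; δ_solid = L₀ − L_s = 276 − 154.7 = 121.3 mm
δ = F/k = 9060/70.897 = 127.79 mm
δ ≥ δ_solid → spring goes solid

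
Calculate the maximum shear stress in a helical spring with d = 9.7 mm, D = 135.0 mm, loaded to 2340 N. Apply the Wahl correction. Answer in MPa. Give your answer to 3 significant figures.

972 MPa

Spring index C = D/d = 135.0/9.7 = 13.9175
K_W = (4C−1)/(4C−4) + 0.615/C = 54.670/51.670 + 0.0442 = 1.1022
τ₀ = 8FD/(πd³) = 8·2340·135.0/(π·9.7³) = 2.5272e+06/2867.2 = 881.4 MPa
τ_max = K·τ₀ = 1.1022 × 881.4 = 971.53 MPa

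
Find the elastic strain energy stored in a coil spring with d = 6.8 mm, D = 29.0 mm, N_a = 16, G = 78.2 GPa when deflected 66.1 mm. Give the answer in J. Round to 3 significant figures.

k = Gd⁴/(8D³N_a) = (78.2×10³)(6.8⁴)/(8·29.0³·16) = 53.56 N/mm
U = ½kδ² = 0.5 × 53.56 × 66.1² = 1.1701e+05 N·mm = 117.01 J

117 J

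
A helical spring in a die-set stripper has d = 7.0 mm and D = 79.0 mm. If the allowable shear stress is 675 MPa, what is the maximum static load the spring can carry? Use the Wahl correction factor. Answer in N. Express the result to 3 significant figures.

1020 N

C = D/d = 79.0/7.0 = 11.2857
K_W = (4C−1)/(4C−4) + 0.615/C = 44.143/41.143 + 0.0545 = 1.1274
τ_max = K·8FD/(πd³) → F_max = τ_allow·πd³/(8DK)
F_max = 675·π·7.0³/(8·79.0·1.1274) = 7.2736e+05/712.52 = 1020.8 N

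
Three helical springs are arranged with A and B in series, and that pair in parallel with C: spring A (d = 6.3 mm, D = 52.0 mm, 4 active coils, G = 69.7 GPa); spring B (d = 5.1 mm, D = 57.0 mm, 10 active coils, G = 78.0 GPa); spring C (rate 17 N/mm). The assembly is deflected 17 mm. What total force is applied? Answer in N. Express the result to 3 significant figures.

k_A = Gd⁴/(8D³N_a) = (69.7×10³)(6.3⁴)/(8·52.0³·4) = 24.403 N/mm
k_B = Gd⁴/(8D³N_a) = (78.0×10³)(5.1⁴)/(8·57.0³·10) = 3.5617 N/mm
Springs A,B series: k_AB = 1/(1/24.403+1/3.5617) = 3.1081 N/mm; parallel with C: k_eq = 3.1081+17 = 20.108 N/mm
F = k_eq·δ = 20.108·17 = 341.84 N

342 N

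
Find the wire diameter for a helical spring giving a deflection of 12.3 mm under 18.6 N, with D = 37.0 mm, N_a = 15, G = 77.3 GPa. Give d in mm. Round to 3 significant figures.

Required rate k = F/δ = 18.6/12.3 = 1.5122 N/mm
d = (8D³N_a·k / G)^(1/4) = (8·37.0³·15·1.5122 / (77.3×10³))^0.25
  = (118.91)^0.25 = 3.3022 mm

3.30 mm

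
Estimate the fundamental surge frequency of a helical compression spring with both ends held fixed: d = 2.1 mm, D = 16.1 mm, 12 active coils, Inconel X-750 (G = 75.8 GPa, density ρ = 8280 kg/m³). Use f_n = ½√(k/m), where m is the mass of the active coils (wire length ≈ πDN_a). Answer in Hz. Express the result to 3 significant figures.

k = Gd⁴/(8D³N_a) = (75.8×10³)(2.1⁴)/(8·16.1³·12) = 3.6796 N/mm = 3679.6 N/m
Wire length L = πDN_a = π·16.1·12 = 606.96 mm
m = ρ·(πd²/4)·L = 8280 × 3.4636×10⁻⁶ m² × 0.60696 m = 0.017407 kg
f_n = ½√(k/m) = 0.5·√(3679.6/0.017407) = 0.5·√(2.1139e+05) = 229.89 Hz

230 Hz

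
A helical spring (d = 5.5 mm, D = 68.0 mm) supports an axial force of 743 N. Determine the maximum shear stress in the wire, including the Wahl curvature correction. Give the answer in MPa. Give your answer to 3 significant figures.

Spring index C = D/d = 68.0/5.5 = 12.3636
K_W = (4C−1)/(4C−4) + 0.615/C = 48.455/45.455 + 0.0497 = 1.1157
τ₀ = 8FD/(πd³) = 8·743·68.0/(π·5.5³) = 404192/522.68 = 773.3 MPa
τ_max = K·τ₀ = 1.1157 × 773.3 = 862.81 MPa

863 MPa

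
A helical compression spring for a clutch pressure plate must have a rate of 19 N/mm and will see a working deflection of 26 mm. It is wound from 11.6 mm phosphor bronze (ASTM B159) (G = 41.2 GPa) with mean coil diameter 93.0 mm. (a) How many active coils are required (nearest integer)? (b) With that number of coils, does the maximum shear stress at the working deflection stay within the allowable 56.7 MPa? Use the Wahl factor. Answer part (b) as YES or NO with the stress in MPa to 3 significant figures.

(a) 6 coils; (b) NO, τ_max = 90.2 MPa

N_a = Gd⁴/(8D³k) = (41.2×10³)(11.6⁴)/(8·93.0³·19) = 6.102 → N_a = 6
Actual rate k = Gd⁴/(8D³·6) = 19.321 N/mm
Working load F = kδ = 19.321·26 = 502.36 N
C = 93.0/11.6 = 8.0172; K_W = (4C−1)/(4C−4)+0.615/C = 1.1836
τ_max = K_W·8FD/(πd³) = 1.1836·76.219 = 90.212 MPa
τ_max > 56.7 MPa → exceeds allowable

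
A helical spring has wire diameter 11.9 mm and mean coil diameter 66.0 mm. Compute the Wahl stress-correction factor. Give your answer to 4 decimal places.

C = D/d = 66.0/11.9 = 5.5462
K_W = (4C−1)/(4C−4) + 0.615/C = 21.185/18.185 + 0.1109 = 1.2759

1.2759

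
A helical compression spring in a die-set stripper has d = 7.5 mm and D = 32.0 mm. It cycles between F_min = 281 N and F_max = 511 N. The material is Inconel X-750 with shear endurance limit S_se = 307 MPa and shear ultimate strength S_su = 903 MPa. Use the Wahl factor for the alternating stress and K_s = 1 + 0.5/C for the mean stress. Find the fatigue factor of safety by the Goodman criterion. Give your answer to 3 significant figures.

5.15

C = D/d = 32.0/7.5 = 4.2667; K_W = (4C−1)/(4C−4)+0.615/C = 1.3737; K_s = 1+0.5/C = 1.1172
F_a = (F_max−F_min)/2 = 115 N; F_m = (F_max+F_min)/2 = 396 N
τ_a = K_W·8F_aD/(πd³) = 1.3737 × 22.213 = 30.515 MPa
τ_m = K_s·8F_mD/(πd³) = 1.1172 × 76.489 = 85.453 MPa
Goodman: 1/n_f = τ_a/S_se + τ_m/S_su = 30.515/307 + 85.453/903 = 0.09940 + 0.09463 = 0.19403
n_f = 1/0.19403 = 5.154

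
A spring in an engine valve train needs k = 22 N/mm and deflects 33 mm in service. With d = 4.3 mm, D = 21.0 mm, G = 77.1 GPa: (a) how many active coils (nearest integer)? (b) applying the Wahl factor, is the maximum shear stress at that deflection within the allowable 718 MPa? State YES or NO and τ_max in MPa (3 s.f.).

N_a = Gd⁴/(8D³k) = (77.1×10³)(4.3⁴)/(8·21.0³·22) = 16.17 → N_a = 16
Actual rate k = Gd⁴/(8D³·16) = 22.236 N/mm
Working load F = kδ = 22.236·33 = 733.79 N
C = 21.0/4.3 = 4.8837; K_W = (4C−1)/(4C−4)+0.615/C = 1.3190
τ_max = K_W·8FD/(πd³) = 1.3190·493.55 = 651.01 MPa
τ_max ≤ 718 MPa → acceptable

(a) 16 coils; (b) YES, τ_max = 651 MPa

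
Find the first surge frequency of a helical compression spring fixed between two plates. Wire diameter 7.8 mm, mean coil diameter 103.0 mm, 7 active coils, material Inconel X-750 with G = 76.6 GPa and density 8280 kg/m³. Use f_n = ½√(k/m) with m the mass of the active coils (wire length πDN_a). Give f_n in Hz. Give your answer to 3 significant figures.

k = Gd⁴/(8D³N_a) = (76.6×10³)(7.8⁴)/(8·103.0³·7) = 4.6335 N/mm = 4633.5 N/m
Wire length L = πDN_a = π·103.0·7 = 2265.1 mm
m = ρ·(πd²/4)·L = 8280 × 47.784×10⁻⁶ m² × 2.2651 m = 0.89618 kg
f_n = ½√(k/m) = 0.5·√(4633.5/0.89618) = 0.5·√(5170.3) = 35.952 Hz

36.0 Hz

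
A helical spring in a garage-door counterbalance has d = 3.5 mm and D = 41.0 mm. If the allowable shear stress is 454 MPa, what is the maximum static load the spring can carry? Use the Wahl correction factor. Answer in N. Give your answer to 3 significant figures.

C = D/d = 41.0/3.5 = 11.7143
K_W = (4C−1)/(4C−4) + 0.615/C = 45.857/42.857 + 0.0525 = 1.1225
τ_max = K·8FD/(πd³) → F_max = τ_allow·πd³/(8DK)
F_max = 454·π·3.5³/(8·41.0·1.1225) = 61152/368.18 = 166.09 N

166 N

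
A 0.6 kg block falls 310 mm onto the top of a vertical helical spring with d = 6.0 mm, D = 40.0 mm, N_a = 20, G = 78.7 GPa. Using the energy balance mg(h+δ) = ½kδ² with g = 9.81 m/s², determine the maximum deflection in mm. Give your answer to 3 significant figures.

19.7 mm

k = Gd⁴/(8D³N_a) = (78.7×10³)(6.0⁴)/(8·40.0³·20) = 9.9605 N/mm
W = mg = 0.6 × 9.81 = 5.886 N
½kδ² − Wδ − Wh = 0 → δ = (W + √(W² + 2kWh))/k
δ = (5.886 + √(34.645 + 36348.9))/9.9605 = (5.886 + 190.74)/9.9605 = 19.741 mm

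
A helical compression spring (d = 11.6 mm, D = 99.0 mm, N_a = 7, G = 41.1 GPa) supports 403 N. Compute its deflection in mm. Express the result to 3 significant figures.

29.4 mm

k = Gd⁴/(8D³N_a) = (41.1×10³)(11.6⁴)/(8·99.0³·7) = 13.696 N/mm
δ = F/k = 403 / 13.696 = 29.426 mm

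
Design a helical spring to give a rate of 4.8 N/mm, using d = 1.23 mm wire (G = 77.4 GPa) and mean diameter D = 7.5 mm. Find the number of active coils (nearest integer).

11

N_a = Gd⁴/(8D³k) = (77.4×10³ × 1.23⁴)/(8 × 7.5³ × 4.8)
    = 177158 / 16200 = 10.94 → 11 coils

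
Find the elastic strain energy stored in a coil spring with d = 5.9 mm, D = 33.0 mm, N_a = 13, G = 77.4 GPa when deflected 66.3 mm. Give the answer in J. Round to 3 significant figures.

k = Gd⁴/(8D³N_a) = (77.4×10³)(5.9⁴)/(8·33.0³·13) = 25.094 N/mm
U = ½kδ² = 0.5 × 25.094 × 66.3² = 55153 N·mm = 55.153 J

55.2 J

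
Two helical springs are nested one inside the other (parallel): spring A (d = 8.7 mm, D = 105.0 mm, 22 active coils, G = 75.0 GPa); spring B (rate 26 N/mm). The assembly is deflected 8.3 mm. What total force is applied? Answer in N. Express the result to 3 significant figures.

k_A = Gd⁴/(8D³N_a) = (75.0×10³)(8.7⁴)/(8·105.0³·22) = 2.1089 N/mm
Parallel: k_eq = 2.1089 + 26 = 28.109 N/mm
F = k_eq·δ = 28.109·8.3 = 233.3 N

233 N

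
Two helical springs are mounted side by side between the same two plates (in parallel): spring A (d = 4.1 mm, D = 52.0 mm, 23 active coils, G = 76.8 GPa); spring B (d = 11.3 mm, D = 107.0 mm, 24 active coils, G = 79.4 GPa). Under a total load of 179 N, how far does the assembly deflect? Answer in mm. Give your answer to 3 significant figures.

28.2 mm

k_A = Gd⁴/(8D³N_a) = (76.8×10³)(4.1⁴)/(8·52.0³·23) = 0.83882 N/mm
k_B = Gd⁴/(8D³N_a) = (79.4×10³)(11.3⁴)/(8·107.0³·24) = 5.504 N/mm
Parallel: k_eq = 0.83882 + 5.504 = 6.3429 N/mm
δ = F/k_eq = 179/6.3429 = 28.221 mm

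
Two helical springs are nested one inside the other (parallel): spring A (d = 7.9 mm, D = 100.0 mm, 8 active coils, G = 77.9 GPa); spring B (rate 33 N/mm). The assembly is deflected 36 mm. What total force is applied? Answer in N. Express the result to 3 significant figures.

1360 N

k_A = Gd⁴/(8D³N_a) = (77.9×10³)(7.9⁴)/(8·100.0³·8) = 4.741 N/mm
Parallel: k_eq = 4.741 + 33 = 37.741 N/mm
F = k_eq·δ = 37.741·36 = 1358.7 N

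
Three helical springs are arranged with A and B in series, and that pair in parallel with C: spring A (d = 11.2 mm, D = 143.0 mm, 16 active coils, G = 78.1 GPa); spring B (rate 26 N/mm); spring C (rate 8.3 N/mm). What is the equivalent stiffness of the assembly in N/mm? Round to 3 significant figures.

k_A = Gd⁴/(8D³N_a) = (78.1×10³)(11.2⁴)/(8·143.0³·16) = 3.2833 N/mm
Springs A,B series: k_AB = 1/(1/3.2833+1/26) = 2.9151 N/mm; parallel with C: k_eq = 2.9151+8.3 = 11.215 N/mm

11.2 N/mm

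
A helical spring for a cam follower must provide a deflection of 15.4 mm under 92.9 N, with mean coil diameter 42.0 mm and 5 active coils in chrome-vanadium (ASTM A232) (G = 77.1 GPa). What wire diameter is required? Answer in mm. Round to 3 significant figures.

Required rate k = F/δ = 92.9/15.4 = 6.0325 N/mm
d = (8D³N_a·k / G)^(1/4) = (8·42.0³·5·6.0325 / (77.1×10³))^0.25
  = (231.87)^0.25 = 3.9022 mm

3.90 mm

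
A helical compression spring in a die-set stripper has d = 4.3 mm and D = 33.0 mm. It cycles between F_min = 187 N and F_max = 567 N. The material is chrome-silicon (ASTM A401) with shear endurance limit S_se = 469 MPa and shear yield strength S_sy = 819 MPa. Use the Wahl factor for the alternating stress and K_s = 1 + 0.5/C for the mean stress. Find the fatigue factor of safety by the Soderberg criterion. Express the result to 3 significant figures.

C = D/d = 33.0/4.3 = 7.6744; K_W = (4C−1)/(4C−4)+0.615/C = 1.1925; K_s = 1+0.5/C = 1.0652
F_a = (F_max−F_min)/2 = 190 N; F_m = (F_max+F_min)/2 = 377 N
τ_a = K_W·8F_aD/(πd³) = 1.1925 × 200.82 = 239.48 MPa
τ_m = K_s·8F_mD/(πd³) = 1.0652 × 398.46 = 424.43 MPa
Soderberg: 1/n_f = τ_a/S_se + τ_m/S_sy = 239.48/469 + 424.43/819 = 0.51061 + 0.51822 = 1.0288
n_f = 1/1.0288 = 0.972

0.972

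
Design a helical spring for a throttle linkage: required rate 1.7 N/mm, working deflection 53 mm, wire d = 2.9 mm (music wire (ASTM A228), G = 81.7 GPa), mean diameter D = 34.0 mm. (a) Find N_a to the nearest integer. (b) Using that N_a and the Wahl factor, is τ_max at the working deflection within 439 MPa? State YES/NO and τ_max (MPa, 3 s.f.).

N_a = Gd⁴/(8D³k) = (81.7×10³)(2.9⁴)/(8·34.0³·1.7) = 10.81 → N_a = 11
Actual rate k = Gd⁴/(8D³·11) = 1.6707 N/mm
Working load F = kδ = 1.6707·53 = 88.546 N
C = 34.0/2.9 = 11.7241; K_W = (4C−1)/(4C−4)+0.615/C = 1.1224
τ_max = K_W·8FD/(πd³) = 1.1224·314.34 = 352.81 MPa
τ_max ≤ 439 MPa → acceptable

(a) 11 coils; (b) YES, τ_max = 353 MPa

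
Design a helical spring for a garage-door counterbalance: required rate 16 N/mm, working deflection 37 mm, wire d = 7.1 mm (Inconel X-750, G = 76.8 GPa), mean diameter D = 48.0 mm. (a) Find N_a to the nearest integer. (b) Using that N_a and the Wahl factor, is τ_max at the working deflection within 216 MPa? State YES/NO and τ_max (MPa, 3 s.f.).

(a) 14 coils; (b) NO, τ_max = 243 MPa

N_a = Gd⁴/(8D³k) = (76.8×10³)(7.1⁴)/(8·48.0³·16) = 13.79 → N_a = 14
Actual rate k = Gd⁴/(8D³·14) = 15.756 N/mm
Working load F = kδ = 15.756·37 = 582.98 N
C = 48.0/7.1 = 6.7606; K_W = (4C−1)/(4C−4)+0.615/C = 1.2212
τ_max = K_W·8FD/(πd³) = 1.2212·199.1 = 243.13 MPa
τ_max > 216 MPa → exceeds allowable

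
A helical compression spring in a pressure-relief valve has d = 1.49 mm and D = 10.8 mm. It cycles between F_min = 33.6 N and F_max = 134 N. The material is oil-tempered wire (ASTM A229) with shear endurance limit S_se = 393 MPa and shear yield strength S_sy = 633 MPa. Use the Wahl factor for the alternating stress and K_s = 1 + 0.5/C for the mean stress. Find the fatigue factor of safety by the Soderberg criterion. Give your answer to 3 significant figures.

C = D/d = 10.8/1.49 = 7.2483; K_W = (4C−1)/(4C−4)+0.615/C = 1.2049; K_s = 1+0.5/C = 1.0690
F_a = (F_max−F_min)/2 = 50.2 N; F_m = (F_max+F_min)/2 = 83.8 N
τ_a = K_W·8F_aD/(πd³) = 1.2049 × 417.36 = 502.87 MPa
τ_m = K_s·8F_mD/(πd³) = 1.0690 × 696.71 = 744.77 MPa
Soderberg: 1/n_f = τ_a/S_se + τ_m/S_sy = 502.87/393 + 744.77/633 = 1.27956 + 1.17656 = 2.4561
n_f = 1/2.4561 = 0.4071

0.407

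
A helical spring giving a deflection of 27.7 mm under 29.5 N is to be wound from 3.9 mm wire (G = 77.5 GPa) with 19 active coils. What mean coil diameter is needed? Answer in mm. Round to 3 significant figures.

48.0 mm

Required rate k = F/δ = 29.5/27.7 = 1.065 N/mm
D = (Gd⁴/(8N_a·k))^(1/3) = (77.5×10³·3.9⁴/(8·19·1.065))^(1/3)
  = (110758)^(1/3) = 48.0240 mm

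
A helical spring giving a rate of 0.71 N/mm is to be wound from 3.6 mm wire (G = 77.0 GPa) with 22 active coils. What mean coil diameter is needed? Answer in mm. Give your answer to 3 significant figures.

47.0 mm

D = (Gd⁴/(8N_a·k))^(1/3) = (77.0×10³·3.6⁴/(8·22·0.71))^(1/3)
  = (103497)^(1/3) = 46.9508 mm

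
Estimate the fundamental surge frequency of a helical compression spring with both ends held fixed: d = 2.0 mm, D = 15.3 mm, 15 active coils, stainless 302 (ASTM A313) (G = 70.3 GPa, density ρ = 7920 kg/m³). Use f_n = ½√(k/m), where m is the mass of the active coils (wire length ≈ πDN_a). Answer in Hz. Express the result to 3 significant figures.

k = Gd⁴/(8D³N_a) = (70.3×10³)(2.0⁴)/(8·15.3³·15) = 2.6171 N/mm = 2617.1 N/m
Wire length L = πDN_a = π·15.3·15 = 721 mm
m = ρ·(πd²/4)·L = 7920 × 3.1416×10⁻⁶ m² × 0.721 m = 0.017939 kg
f_n = ½√(k/m) = 0.5·√(2617.1/0.017939) = 0.5·√(1.4589e+05) = 190.97 Hz

191 Hz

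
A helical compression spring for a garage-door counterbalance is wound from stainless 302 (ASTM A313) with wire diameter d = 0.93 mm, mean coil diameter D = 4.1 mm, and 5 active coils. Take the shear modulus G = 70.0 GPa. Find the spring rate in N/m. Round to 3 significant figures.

19000 N/m

k = Gd⁴/(8D³N_a) = (70.0×10³ × 0.93⁴) / (8 × 4.1³ × 5)
  = 52363.6 / 2756.84 = 18.994 N/mm = 18994 N/m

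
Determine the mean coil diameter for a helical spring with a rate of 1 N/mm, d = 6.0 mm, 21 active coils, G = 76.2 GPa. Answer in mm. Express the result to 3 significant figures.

D = (Gd⁴/(8N_a·k))^(1/3) = (76.2×10³·6.0⁴/(8·21·1))^(1/3)
  = (587829)^(1/3) = 83.7690 mm

83.8 mm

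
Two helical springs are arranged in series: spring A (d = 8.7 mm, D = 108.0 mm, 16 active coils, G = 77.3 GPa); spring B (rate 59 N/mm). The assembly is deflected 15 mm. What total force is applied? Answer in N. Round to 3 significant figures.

39.4 N

k_A = Gd⁴/(8D³N_a) = (77.3×10³)(8.7⁴)/(8·108.0³·16) = 2.7465 N/mm
Series: 1/k_eq = 1/2.7465 + 1/59 = 0.38105; k_eq = 2.6243 N/mm
F = k_eq·δ = 2.6243·15 = 39.365 N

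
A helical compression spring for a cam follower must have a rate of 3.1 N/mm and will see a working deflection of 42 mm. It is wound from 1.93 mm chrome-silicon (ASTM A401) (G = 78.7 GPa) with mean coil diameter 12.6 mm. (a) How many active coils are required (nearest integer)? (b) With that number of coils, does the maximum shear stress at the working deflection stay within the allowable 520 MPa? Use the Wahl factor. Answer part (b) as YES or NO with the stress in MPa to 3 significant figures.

(a) 22 coils; (b) NO, τ_max = 715 MPa

N_a = Gd⁴/(8D³k) = (78.7×10³)(1.93⁴)/(8·12.6³·3.1) = 22.01 → N_a = 22
Actual rate k = Gd⁴/(8D³·22) = 3.1016 N/mm
Working load F = kδ = 3.1016·42 = 130.27 N
C = 12.6/1.93 = 6.5285; K_W = (4C−1)/(4C−4)+0.615/C = 1.2299
τ_max = K_W·8FD/(πd³) = 1.2299·581.39 = 715.03 MPa
τ_max > 520 MPa → exceeds allowable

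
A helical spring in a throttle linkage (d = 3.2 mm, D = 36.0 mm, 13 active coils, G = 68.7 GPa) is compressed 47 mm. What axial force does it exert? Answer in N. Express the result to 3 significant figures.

k = Gd⁴/(8D³N_a) = (68.7×10³)(3.2⁴)/(8·36.0³·13) = 1.4846 N/mm
F = k·δ = 1.4846 × 47 = 69.777 N

69.8 N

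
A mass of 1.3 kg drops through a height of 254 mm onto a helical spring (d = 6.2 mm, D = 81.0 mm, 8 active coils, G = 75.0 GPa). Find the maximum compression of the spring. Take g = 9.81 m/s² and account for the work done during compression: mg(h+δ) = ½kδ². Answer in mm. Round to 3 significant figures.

k = Gd⁴/(8D³N_a) = (75.0×10³)(6.2⁴)/(8·81.0³·8) = 3.2583 N/mm
W = mg = 1.3 × 9.81 = 12.753 N
½kδ² − Wδ − Wh = 0 → δ = (W + √(W² + 2kWh))/k
δ = (12.753 + √(162.64 + 21109.1))/3.2583 = (12.753 + 145.85)/3.2583 = 48.676 mm

48.7 mm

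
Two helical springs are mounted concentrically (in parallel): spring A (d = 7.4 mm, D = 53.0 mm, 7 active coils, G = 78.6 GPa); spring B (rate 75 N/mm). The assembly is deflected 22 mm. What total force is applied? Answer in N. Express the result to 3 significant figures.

2270 N

k_A = Gd⁴/(8D³N_a) = (78.6×10³)(7.4⁴)/(8·53.0³·7) = 28.271 N/mm
Parallel: k_eq = 28.271 + 75 = 103.27 N/mm
F = k_eq·δ = 103.27·22 = 2272 N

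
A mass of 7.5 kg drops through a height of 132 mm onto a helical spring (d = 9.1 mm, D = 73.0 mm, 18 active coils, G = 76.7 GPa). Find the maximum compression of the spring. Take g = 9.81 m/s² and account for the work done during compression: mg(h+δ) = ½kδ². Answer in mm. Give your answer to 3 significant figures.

k = Gd⁴/(8D³N_a) = (76.7×10³)(9.1⁴)/(8·73.0³·18) = 9.3892 N/mm
W = mg = 7.5 × 9.81 = 73.575 N
½kδ² − Wδ − Wh = 0 → δ = (W + √(W² + 2kWh))/k
δ = (73.575 + √(5413.3 + 182374))/9.3892 = (73.575 + 433.34)/9.3892 = 53.99 mm

54.0 mm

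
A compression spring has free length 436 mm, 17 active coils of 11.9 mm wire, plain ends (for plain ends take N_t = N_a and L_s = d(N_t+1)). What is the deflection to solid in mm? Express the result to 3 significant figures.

N_t = 17; L_s = 11.9·18 = 214.2 mm
δ_solid = L₀ − L_s = 436 − 214.2 = 221.8 mm

222 mm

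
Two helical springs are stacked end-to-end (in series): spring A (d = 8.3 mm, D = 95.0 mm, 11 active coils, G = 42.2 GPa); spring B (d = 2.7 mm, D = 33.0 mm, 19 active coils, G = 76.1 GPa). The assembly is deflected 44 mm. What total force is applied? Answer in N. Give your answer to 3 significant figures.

25.5 N

k_A = Gd⁴/(8D³N_a) = (42.2×10³)(8.3⁴)/(8·95.0³·11) = 2.6544 N/mm
k_B = Gd⁴/(8D³N_a) = (76.1×10³)(2.7⁴)/(8·33.0³·19) = 0.74038 N/mm
Series: 1/k_eq = 1/2.6544 + 1/0.74038 = 1.7274; k_eq = 0.57891 N/mm
F = k_eq·δ = 0.57891·44 = 25.472 N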